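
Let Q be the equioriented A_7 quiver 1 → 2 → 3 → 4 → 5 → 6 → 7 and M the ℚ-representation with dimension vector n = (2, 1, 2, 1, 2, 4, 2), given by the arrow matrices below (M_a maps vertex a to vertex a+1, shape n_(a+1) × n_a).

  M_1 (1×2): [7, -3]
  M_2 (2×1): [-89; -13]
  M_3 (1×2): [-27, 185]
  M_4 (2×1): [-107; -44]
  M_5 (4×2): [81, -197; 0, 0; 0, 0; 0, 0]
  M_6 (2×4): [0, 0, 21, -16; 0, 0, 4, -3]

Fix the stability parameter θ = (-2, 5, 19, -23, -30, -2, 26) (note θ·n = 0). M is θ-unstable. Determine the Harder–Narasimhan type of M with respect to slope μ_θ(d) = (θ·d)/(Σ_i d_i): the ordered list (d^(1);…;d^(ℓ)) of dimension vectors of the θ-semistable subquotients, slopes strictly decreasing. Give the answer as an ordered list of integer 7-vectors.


Via rank(M_{q-1}∘⋯∘M_p): M ≅ I[1,1], I[1,6], I[3,3], I[5,5], I[6,6], I[6,7]^2.
μ_θ-semistable layers: μ^(1)=26; μ^(2)=19; μ^(3)=-2; μ^(4)=-31/5; μ^(5)=-30

((0, 0, 0, 0, 0, 0, 2); (0, 0, 1, 0, 0, 0, 0); (1, 0, 0, 0, 0, 4, 0); (1, 1, 1, 1, 1, 0, 0); (0, 0, 0, 0, 1, 0, 0))


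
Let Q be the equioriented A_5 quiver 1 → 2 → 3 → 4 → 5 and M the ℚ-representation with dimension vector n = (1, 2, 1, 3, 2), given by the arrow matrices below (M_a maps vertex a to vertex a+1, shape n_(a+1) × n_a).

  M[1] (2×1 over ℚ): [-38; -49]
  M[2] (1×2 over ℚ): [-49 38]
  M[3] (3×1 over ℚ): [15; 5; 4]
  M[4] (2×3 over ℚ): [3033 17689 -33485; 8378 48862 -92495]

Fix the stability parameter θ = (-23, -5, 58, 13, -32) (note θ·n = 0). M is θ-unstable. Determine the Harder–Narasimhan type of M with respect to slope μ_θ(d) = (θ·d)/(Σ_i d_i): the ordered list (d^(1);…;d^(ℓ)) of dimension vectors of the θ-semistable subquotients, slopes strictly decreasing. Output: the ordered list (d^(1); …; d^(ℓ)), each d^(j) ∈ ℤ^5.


Via rank(M_{q-1}∘⋯∘M_p): M ≅ I[1,2], I[2,4], I[4,5]^2.
μ_θ-semistable layers: μ^(1)=71/2; μ^(2)=-5; μ^(3)=-19/2; μ^(4)=-23

((0, 0, 1, 1, 0); (0, 2, 0, 0, 0); (0, 0, 0, 2, 2); (1, 0, 0, 0, 0))


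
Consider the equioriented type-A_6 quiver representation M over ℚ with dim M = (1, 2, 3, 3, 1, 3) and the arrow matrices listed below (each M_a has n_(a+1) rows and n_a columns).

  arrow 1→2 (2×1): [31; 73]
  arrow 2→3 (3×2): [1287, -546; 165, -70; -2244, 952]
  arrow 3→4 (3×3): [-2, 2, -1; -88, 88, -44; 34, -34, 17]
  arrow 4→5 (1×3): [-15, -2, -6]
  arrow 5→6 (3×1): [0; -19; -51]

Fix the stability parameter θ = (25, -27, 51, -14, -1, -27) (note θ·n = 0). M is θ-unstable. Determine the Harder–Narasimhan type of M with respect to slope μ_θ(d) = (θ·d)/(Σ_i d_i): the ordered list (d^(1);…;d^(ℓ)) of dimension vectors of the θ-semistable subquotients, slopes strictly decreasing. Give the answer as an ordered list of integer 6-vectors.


Interval decomposition of M: I[1,3], I[2,2], I[3,3], I[3,6], I[4,4]^2, I[6,6]^2.
HN type (ℓ=5): μ^(1)=51; μ^(2)=9/4; μ^(3)=-1; μ^(4)=-14; μ^(5)=-27

((0, 0, 2, 0, 0, 0); (0, 0, 1, 1, 1, 1); (1, 1, 0, 0, 0, 0); (0, 0, 0, 2, 0, 0); (0, 1, 0, 0, 0, 2))


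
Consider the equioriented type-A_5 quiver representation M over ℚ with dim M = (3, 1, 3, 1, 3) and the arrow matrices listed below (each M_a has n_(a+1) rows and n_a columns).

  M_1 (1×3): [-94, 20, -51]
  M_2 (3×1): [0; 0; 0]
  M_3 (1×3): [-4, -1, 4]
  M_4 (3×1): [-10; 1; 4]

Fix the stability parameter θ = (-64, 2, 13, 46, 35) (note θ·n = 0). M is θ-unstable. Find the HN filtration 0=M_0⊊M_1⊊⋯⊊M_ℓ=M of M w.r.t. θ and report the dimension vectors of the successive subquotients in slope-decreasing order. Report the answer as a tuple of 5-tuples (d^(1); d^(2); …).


Interval decomposition of M: I[1,1]^2, I[1,2], I[3,3]^2, I[3,5], I[5,5]^2.
HN type (ℓ=5): μ^(1)=81/2; μ^(2)=35; μ^(3)=13; μ^(4)=2; μ^(5)=-64

((0, 0, 0, 1, 1); (0, 0, 0, 0, 2); (0, 0, 3, 0, 0); (0, 1, 0, 0, 0); (3, 0, 0, 0, 0))


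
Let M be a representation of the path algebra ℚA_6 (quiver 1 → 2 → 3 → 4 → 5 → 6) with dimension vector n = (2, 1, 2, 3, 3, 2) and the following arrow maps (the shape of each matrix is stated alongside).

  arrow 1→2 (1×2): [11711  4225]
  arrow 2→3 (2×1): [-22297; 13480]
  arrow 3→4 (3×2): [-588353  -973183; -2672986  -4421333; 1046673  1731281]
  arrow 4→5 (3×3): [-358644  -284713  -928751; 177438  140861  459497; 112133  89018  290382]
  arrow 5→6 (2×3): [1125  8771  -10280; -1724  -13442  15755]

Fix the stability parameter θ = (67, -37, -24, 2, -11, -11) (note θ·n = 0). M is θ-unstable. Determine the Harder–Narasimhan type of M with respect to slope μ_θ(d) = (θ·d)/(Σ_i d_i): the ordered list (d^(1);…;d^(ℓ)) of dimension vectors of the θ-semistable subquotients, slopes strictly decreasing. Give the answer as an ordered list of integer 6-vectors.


Barcode: M ≅ I[1,1], I[1,6], I[3,6], I[4,5]. HN layers by μ_θ (5 steps, strictly decreasing):
  μ^(1)=67; μ^(2)=-7/3; μ^(3)=-9/2; μ^(4)=-20/3; μ^(5)=-24

((1, 0, 0, 0, 0, 0); (1, 1, 1, 1, 1, 1); (0, 0, 0, 1, 1, 0); (0, 0, 0, 1, 1, 1); (0, 0, 1, 0, 0, 0))


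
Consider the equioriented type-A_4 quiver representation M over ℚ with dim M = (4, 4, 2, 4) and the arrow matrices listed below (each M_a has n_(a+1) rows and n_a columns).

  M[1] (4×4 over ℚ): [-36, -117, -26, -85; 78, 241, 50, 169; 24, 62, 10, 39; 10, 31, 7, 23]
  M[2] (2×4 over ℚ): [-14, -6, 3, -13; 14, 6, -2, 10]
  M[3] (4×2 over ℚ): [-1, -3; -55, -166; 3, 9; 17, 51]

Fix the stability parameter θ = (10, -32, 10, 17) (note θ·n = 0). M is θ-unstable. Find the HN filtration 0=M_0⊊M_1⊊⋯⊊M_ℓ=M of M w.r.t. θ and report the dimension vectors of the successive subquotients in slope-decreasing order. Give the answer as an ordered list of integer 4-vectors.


Via rank(M_{q-1}∘⋯∘M_p): M ≅ I[1,2]^2, I[1,4]^2, I[4,4]^2.
μ_θ-semistable layers: μ^(1)=17; μ^(2)=10; μ^(3)=-11

((0, 0, 0, 4); (0, 0, 2, 0); (4, 4, 0, 0))


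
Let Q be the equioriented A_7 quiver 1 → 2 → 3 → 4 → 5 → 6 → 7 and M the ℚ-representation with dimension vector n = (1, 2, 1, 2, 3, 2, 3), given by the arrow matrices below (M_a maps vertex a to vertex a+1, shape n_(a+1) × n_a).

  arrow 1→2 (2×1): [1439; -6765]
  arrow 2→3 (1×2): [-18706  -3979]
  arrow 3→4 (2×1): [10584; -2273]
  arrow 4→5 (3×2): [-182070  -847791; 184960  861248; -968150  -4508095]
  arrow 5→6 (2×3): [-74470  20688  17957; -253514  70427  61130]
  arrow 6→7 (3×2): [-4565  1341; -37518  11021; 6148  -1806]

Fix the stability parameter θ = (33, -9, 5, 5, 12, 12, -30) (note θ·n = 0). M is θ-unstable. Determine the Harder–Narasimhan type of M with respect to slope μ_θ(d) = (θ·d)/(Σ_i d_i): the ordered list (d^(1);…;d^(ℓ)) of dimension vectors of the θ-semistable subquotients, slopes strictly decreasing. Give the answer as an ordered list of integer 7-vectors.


Barcode: M ≅ I[1,7], I[2,2], I[4,4], I[5,5], I[5,7], I[7,7]. HN layers by μ_θ (6 steps, strictly decreasing):
  μ^(1)=12; μ^(2)=5; μ^(3)=4; μ^(4)=-2; μ^(5)=-9; μ^(6)=-30

((0, 0, 0, 0, 1, 0, 0); (0, 0, 0, 1, 0, 0, 0); (1, 1, 1, 1, 1, 1, 1); (0, 0, 0, 0, 1, 1, 1); (0, 1, 0, 0, 0, 0, 0); (0, 0, 0, 0, 0, 0, 1))


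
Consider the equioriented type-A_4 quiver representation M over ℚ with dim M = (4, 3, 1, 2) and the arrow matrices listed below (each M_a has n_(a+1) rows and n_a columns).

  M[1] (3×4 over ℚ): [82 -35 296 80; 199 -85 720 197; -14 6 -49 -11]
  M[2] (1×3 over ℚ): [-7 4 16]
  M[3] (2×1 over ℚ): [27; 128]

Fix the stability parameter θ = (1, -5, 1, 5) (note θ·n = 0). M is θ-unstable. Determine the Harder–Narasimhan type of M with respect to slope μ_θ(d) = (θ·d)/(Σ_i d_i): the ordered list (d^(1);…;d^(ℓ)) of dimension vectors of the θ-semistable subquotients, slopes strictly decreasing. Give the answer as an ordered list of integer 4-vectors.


Via rank(M_{q-1}∘⋯∘M_p): M ≅ I[1,1], I[1,2]^2, I[1,4], I[4,4].
μ_θ-semistable layers: μ^(1)=5; μ^(2)=1; μ^(3)=-2

((0, 0, 0, 2); (1, 0, 1, 0); (3, 3, 0, 0))


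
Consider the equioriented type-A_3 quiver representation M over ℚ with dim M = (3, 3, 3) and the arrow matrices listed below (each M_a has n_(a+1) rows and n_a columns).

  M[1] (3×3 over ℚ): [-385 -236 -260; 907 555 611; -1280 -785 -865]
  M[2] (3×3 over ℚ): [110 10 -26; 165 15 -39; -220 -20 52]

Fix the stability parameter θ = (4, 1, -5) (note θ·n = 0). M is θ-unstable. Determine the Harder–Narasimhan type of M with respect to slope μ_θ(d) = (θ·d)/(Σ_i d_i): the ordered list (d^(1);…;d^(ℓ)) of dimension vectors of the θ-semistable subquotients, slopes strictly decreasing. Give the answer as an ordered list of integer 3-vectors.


Barcode: M ≅ I[1,1], I[1,2]^2, I[2,3], I[3,3]^2. HN layers by μ_θ (4 steps, strictly decreasing):
  μ^(1)=4; μ^(2)=5/2; μ^(3)=-2; μ^(4)=-5

((1, 0, 0); (2, 2, 0); (0, 1, 1); (0, 0, 2))


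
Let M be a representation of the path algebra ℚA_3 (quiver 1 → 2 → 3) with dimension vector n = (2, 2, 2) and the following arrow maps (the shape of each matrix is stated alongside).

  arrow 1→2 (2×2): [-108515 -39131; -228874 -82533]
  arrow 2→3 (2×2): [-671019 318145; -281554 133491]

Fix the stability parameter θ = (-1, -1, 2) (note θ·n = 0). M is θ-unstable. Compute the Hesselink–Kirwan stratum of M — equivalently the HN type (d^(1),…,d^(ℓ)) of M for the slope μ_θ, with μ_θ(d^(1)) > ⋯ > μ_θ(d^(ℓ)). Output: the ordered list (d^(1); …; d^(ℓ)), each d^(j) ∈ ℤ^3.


Via rank(M_{q-1}∘⋯∘M_p): M ≅ I[1,3]^2.
μ_θ-semistable layers: μ^(1)=2; μ^(2)=-1

((0, 0, 2); (2, 2, 0))


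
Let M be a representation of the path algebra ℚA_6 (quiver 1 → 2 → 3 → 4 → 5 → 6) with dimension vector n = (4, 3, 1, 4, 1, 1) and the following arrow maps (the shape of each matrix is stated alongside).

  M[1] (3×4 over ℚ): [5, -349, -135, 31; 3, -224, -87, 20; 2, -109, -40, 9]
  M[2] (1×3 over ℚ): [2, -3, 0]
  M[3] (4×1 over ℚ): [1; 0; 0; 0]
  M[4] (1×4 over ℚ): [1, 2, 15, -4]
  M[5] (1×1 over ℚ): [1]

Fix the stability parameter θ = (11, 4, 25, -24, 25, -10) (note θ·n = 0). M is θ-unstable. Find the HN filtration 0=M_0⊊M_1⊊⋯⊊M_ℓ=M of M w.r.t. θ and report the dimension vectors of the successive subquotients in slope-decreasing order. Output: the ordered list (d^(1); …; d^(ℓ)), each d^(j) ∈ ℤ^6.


Via rank(M_{q-1}∘⋯∘M_p): M ≅ I[1,1], I[1,2]^2, I[1,6], I[4,4]^3.
μ_θ-semistable layers: μ^(1)=11; μ^(2)=15/2; μ^(3)=4; μ^(4)=-24

((1, 0, 0, 0, 0, 0); (2, 2, 0, 0, 1, 1); (1, 1, 1, 1, 0, 0); (0, 0, 0, 3, 0, 0))


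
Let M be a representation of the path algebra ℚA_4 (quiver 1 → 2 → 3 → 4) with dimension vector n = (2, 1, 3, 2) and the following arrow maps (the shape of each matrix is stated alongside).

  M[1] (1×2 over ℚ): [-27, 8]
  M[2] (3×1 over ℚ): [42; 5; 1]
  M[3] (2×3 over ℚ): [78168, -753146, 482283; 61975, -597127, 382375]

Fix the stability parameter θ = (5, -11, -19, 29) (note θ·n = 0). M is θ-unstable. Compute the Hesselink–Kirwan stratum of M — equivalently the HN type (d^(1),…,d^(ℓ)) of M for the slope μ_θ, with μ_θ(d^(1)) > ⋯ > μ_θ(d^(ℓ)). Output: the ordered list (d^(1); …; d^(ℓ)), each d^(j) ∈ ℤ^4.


Barcode: M ≅ I[1,1], I[1,4], I[3,3], I[3,4]. HN layers by μ_θ (4 steps, strictly decreasing):
  μ^(1)=29; μ^(2)=5; μ^(3)=-25/3; μ^(4)=-19

((0, 0, 0, 2); (1, 0, 0, 0); (1, 1, 1, 0); (0, 0, 2, 0))


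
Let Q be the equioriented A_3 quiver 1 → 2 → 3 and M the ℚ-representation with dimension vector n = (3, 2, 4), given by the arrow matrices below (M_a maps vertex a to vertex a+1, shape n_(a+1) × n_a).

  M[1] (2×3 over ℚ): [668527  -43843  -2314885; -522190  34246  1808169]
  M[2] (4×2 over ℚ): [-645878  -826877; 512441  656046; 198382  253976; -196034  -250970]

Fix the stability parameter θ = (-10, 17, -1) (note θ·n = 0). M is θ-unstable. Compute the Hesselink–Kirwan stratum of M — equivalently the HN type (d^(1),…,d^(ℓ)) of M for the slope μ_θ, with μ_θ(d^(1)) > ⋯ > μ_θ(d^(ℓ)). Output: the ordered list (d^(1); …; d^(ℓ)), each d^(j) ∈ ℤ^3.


Interval decomposition of M: I[1,1], I[1,3]^2, I[3,3]^2.
HN type (ℓ=3): μ^(1)=8; μ^(2)=-1; μ^(3)=-10

((0, 2, 2); (0, 0, 2); (3, 0, 0))


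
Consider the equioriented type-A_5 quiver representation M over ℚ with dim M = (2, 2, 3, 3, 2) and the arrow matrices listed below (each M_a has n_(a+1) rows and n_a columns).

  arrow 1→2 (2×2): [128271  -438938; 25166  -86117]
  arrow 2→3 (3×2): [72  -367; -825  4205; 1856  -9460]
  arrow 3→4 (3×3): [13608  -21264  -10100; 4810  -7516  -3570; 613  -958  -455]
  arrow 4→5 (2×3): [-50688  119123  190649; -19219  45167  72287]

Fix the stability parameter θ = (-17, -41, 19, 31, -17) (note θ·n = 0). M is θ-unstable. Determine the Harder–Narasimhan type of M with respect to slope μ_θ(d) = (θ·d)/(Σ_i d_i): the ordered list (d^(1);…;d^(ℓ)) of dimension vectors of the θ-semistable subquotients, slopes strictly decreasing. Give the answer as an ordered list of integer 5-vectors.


Via rank(M_{q-1}∘⋯∘M_p): M ≅ I[1,3], I[1,5], I[3,5], I[4,4].
μ_θ-semistable layers: μ^(1)=31; μ^(2)=19; μ^(3)=11; μ^(4)=-29

((0, 0, 0, 1, 0); (0, 0, 1, 0, 0); (0, 0, 2, 2, 2); (2, 2, 0, 0, 0))


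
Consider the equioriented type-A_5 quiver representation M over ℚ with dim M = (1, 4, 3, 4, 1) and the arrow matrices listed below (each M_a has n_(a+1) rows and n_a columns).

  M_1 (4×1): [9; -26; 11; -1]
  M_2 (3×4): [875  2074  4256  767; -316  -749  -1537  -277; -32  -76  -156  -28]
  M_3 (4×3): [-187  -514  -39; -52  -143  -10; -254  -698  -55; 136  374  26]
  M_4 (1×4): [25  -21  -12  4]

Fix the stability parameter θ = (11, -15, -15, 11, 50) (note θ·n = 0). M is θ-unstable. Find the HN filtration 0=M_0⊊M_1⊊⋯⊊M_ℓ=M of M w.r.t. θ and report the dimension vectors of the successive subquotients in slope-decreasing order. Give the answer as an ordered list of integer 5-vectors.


Interval decomposition of M: I[1,2], I[2,2], I[2,4], I[2,5], I[3,4], I[4,4].
HN type (ℓ=4): μ^(1)=50; μ^(2)=11; μ^(3)=-2; μ^(4)=-15

((0, 0, 0, 0, 1); (0, 0, 0, 4, 0); (1, 1, 0, 0, 0); (0, 3, 3, 0, 0))


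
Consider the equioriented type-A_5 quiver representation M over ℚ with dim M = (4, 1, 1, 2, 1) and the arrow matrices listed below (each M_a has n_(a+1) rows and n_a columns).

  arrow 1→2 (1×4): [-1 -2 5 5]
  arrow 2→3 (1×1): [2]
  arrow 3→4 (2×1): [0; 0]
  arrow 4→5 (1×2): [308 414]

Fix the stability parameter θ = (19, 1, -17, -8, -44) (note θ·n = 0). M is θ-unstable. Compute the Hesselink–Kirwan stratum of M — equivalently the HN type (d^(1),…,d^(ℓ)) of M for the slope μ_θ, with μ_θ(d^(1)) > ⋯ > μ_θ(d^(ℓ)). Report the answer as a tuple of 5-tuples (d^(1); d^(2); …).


Interval decomposition of M: I[1,1]^3, I[1,3], I[4,4], I[4,5].
HN type (ℓ=4): μ^(1)=19; μ^(2)=1; μ^(3)=-8; μ^(4)=-26

((3, 0, 0, 0, 0); (1, 1, 1, 0, 0); (0, 0, 0, 1, 0); (0, 0, 0, 1, 1))


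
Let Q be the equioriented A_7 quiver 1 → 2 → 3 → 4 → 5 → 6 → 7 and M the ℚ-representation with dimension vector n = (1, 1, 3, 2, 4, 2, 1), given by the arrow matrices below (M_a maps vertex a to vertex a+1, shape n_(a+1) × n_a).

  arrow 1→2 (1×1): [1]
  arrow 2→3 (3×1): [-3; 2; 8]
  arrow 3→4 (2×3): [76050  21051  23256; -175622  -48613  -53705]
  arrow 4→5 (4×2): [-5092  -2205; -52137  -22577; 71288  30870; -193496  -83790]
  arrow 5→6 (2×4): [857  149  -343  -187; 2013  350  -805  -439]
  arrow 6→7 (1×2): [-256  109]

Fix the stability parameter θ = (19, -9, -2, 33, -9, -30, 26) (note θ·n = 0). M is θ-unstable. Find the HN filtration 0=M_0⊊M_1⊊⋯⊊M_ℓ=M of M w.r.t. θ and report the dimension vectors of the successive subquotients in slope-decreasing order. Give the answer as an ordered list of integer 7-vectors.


Barcode: M ≅ I[1,3], I[3,6], I[3,7], I[5,5]^2. HN layers by μ_θ (4 steps, strictly decreasing):
  μ^(1)=26; μ^(2)=8/3; μ^(3)=-2; μ^(4)=-9

((0, 0, 0, 0, 0, 0, 1); (1, 1, 1, 0, 0, 0, 0); (0, 0, 2, 2, 2, 2, 0); (0, 0, 0, 0, 2, 0, 0))


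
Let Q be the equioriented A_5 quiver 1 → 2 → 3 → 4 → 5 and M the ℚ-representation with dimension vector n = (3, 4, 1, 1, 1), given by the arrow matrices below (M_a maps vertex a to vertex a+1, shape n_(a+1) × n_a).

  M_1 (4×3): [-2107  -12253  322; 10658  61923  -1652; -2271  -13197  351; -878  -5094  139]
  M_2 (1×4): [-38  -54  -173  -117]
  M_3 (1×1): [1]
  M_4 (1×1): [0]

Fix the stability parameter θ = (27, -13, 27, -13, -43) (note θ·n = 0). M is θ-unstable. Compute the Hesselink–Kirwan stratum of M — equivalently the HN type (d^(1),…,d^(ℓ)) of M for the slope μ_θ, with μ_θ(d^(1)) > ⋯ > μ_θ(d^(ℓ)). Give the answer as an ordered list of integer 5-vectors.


Barcode: M ≅ I[1,2]^2, I[1,4], I[2,2], I[5,5]. HN layers by μ_θ (3 steps, strictly decreasing):
  μ^(1)=7; μ^(2)=-13; μ^(3)=-43

((3, 3, 1, 1, 0); (0, 1, 0, 0, 0); (0, 0, 0, 0, 1))


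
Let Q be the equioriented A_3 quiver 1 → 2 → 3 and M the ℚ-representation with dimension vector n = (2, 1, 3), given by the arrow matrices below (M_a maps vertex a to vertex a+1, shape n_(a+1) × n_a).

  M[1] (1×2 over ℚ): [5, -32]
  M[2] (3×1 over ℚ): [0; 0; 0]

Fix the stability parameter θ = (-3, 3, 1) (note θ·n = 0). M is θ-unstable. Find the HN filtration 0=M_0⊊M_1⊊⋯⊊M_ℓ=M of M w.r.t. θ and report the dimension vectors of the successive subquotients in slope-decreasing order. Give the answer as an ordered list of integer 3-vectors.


Via rank(M_{q-1}∘⋯∘M_p): M ≅ I[1,1], I[1,2], I[3,3]^3.
μ_θ-semistable layers: μ^(1)=3; μ^(2)=1; μ^(3)=-3

((0, 1, 0); (0, 0, 3); (2, 0, 0))


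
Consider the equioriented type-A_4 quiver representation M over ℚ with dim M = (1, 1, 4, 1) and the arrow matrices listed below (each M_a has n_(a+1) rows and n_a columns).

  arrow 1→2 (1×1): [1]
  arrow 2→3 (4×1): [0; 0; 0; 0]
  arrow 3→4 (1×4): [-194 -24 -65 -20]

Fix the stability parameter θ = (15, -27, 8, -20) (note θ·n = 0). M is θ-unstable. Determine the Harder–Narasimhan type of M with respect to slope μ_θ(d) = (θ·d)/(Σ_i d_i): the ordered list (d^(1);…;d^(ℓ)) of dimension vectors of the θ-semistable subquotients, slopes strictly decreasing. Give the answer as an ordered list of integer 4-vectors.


Interval decomposition of M: I[1,2], I[3,3]^3, I[3,4].
HN type (ℓ=2): μ^(1)=8; μ^(2)=-6

((0, 0, 3, 0); (1, 1, 1, 1))


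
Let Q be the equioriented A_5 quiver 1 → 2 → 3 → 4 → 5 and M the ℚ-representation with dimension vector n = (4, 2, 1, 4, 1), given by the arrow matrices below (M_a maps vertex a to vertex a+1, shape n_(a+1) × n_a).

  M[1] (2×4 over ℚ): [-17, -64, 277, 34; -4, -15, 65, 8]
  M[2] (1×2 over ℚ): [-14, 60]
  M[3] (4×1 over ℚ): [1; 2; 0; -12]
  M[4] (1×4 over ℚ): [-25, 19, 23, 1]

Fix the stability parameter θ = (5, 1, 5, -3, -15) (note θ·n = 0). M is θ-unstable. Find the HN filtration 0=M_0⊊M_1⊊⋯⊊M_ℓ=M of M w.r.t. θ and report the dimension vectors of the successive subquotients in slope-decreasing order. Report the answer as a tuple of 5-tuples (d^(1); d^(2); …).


Interval decomposition of M: I[1,1]^2, I[1,2], I[1,5], I[4,4]^3.
HN type (ℓ=4): μ^(1)=5; μ^(2)=3; μ^(3)=-7/5; μ^(4)=-3

((2, 0, 0, 0, 0); (1, 1, 0, 0, 0); (1, 1, 1, 1, 1); (0, 0, 0, 3, 0))


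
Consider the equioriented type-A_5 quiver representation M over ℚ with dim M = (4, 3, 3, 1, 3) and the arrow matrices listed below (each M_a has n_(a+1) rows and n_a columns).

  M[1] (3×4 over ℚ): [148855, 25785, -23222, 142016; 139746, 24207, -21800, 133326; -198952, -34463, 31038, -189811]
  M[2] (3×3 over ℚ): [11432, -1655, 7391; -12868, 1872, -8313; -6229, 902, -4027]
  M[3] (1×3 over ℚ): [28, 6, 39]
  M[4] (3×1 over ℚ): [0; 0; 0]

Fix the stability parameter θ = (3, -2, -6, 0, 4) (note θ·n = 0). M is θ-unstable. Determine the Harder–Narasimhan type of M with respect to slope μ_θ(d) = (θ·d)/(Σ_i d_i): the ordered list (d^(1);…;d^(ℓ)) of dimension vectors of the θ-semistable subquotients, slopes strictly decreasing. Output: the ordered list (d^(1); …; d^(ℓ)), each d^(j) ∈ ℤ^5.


Interval decomposition of M: I[1,1], I[1,3]^2, I[1,4], I[5,5]^3.
HN type (ℓ=4): μ^(1)=4; μ^(2)=3; μ^(3)=0; μ^(4)=-5/3

((0, 0, 0, 0, 3); (1, 0, 0, 0, 0); (0, 0, 0, 1, 0); (3, 3, 3, 0, 0))


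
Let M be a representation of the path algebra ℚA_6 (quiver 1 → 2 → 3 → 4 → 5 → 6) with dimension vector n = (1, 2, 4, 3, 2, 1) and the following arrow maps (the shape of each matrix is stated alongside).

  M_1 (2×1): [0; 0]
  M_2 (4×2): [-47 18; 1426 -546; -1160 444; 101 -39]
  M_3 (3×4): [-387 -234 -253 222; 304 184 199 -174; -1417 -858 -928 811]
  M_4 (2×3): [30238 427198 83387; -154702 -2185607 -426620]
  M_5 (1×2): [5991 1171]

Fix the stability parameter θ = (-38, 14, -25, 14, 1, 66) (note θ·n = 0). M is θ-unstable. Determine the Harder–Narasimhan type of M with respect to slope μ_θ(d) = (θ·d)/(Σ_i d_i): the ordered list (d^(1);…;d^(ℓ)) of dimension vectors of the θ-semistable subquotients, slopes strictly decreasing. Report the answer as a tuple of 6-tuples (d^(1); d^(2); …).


Via rank(M_{q-1}∘⋯∘M_p): M ≅ I[1,1], I[2,5], I[2,6], I[3,3], I[3,4].
μ_θ-semistable layers: μ^(1)=66; μ^(2)=14; μ^(3)=15/2; μ^(4)=-11/2; μ^(5)=-25; μ^(6)=-38

((0, 0, 0, 0, 0, 1); (0, 0, 0, 1, 0, 0); (0, 0, 0, 2, 2, 0); (0, 2, 2, 0, 0, 0); (0, 0, 2, 0, 0, 0); (1, 0, 0, 0, 0, 0))


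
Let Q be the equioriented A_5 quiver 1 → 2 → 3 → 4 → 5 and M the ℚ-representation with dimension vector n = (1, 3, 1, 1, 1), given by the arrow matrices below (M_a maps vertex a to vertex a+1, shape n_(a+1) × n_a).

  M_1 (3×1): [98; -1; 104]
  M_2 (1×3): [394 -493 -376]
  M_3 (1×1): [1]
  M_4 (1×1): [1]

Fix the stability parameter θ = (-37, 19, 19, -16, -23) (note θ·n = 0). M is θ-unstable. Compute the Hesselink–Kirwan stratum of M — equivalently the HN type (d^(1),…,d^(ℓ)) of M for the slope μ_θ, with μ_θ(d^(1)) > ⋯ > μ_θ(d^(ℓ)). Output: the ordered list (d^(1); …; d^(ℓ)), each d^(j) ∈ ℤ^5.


Interval decomposition of M: I[1,5], I[2,2]^2.
HN type (ℓ=3): μ^(1)=19; μ^(2)=-1/4; μ^(3)=-37

((0, 2, 0, 0, 0); (0, 1, 1, 1, 1); (1, 0, 0, 0, 0))


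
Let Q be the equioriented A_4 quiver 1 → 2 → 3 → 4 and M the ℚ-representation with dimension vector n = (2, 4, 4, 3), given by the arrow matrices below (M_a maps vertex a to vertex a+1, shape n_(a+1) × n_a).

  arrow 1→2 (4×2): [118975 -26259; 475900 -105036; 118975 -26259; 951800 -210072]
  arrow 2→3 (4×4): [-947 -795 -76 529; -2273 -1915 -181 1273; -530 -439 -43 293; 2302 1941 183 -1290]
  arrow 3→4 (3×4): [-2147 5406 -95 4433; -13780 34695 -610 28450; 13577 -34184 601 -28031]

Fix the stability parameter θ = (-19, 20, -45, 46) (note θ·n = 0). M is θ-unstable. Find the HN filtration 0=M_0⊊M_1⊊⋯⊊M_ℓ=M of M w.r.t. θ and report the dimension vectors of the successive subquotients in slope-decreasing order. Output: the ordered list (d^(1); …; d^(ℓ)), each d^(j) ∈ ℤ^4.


Barcode: M ≅ I[1,1], I[1,4], I[2,3]^2, I[2,4], I[4,4]. HN layers by μ_θ (3 steps, strictly decreasing):
  μ^(1)=46; μ^(2)=-25/2; μ^(3)=-19

((0, 0, 0, 3); (0, 4, 4, 0); (2, 0, 0, 0))


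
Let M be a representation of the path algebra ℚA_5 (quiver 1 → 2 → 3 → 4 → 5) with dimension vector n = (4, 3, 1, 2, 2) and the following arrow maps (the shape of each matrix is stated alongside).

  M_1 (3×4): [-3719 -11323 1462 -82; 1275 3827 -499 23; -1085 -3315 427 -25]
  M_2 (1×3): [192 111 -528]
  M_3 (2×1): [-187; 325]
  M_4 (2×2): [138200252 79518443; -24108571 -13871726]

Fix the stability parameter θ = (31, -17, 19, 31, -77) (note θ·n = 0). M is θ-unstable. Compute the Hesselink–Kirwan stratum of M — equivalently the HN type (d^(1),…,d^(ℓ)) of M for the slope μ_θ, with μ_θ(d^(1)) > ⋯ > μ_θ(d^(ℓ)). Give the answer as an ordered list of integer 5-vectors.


Interval decomposition of M: I[1,1], I[1,2]^2, I[1,5], I[4,5].
HN type (ℓ=4): μ^(1)=31; μ^(2)=7; μ^(3)=-13/5; μ^(4)=-23

((1, 0, 0, 0, 0); (2, 2, 0, 0, 0); (1, 1, 1, 1, 1); (0, 0, 0, 1, 1))


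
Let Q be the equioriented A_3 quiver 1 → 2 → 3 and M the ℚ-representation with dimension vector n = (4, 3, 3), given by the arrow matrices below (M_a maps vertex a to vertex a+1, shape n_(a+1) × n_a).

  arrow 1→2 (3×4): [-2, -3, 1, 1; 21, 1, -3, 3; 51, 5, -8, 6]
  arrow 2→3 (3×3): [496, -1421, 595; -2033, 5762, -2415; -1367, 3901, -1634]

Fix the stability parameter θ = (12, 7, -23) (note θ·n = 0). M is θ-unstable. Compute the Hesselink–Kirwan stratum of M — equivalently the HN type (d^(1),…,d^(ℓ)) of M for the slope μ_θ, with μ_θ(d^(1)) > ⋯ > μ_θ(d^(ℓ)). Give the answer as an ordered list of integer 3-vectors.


Via rank(M_{q-1}∘⋯∘M_p): M ≅ I[1,1], I[1,3]^3.
μ_θ-semistable layers: μ^(1)=12; μ^(2)=-4/3

((1, 0, 0); (3, 3, 3))


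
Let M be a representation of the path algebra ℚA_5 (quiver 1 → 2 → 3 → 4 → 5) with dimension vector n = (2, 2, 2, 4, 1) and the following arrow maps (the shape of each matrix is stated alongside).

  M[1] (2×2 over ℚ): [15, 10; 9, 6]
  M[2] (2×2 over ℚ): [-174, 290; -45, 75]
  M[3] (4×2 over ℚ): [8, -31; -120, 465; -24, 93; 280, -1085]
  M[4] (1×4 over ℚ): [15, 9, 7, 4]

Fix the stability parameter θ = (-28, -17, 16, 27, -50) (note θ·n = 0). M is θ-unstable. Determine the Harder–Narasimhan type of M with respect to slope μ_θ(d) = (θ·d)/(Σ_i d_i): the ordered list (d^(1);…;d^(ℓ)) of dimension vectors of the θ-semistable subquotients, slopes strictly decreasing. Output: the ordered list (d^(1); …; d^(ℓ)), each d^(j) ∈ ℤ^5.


Barcode: M ≅ I[1,1], I[1,2], I[2,5], I[3,3], I[4,4]^3. HN layers by μ_θ (5 steps, strictly decreasing):
  μ^(1)=27; μ^(2)=16; μ^(3)=-7/3; μ^(4)=-17; μ^(5)=-28

((0, 0, 0, 3, 0); (0, 0, 1, 0, 0); (0, 0, 1, 1, 1); (0, 2, 0, 0, 0); (2, 0, 0, 0, 0))


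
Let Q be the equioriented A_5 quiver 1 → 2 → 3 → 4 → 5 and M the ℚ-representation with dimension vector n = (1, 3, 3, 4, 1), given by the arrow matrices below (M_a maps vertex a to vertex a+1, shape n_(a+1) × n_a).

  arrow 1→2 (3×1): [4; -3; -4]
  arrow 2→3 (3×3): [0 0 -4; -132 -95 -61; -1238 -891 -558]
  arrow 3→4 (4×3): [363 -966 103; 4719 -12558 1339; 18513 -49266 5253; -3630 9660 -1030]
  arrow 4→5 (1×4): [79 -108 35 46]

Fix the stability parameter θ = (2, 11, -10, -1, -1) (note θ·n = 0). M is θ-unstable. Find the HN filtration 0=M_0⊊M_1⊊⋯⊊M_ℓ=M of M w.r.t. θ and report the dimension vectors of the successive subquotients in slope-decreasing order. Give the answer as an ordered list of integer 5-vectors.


Barcode: M ≅ I[1,4], I[2,3]^2, I[4,4]^2, I[4,5]. HN layers by μ_θ (2 steps, strictly decreasing):
  μ^(1)=1/2; μ^(2)=-1

((1, 3, 3, 1, 0); (0, 0, 0, 3, 1))


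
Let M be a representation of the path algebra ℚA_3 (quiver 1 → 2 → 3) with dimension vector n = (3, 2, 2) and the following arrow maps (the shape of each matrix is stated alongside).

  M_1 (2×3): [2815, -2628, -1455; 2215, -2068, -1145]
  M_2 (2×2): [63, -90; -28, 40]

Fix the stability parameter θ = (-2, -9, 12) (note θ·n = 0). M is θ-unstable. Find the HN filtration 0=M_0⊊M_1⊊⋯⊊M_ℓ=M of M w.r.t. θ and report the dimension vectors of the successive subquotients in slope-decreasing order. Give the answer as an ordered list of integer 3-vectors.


Interval decomposition of M: I[1,1], I[1,2], I[1,3], I[3,3].
HN type (ℓ=3): μ^(1)=12; μ^(2)=-2; μ^(3)=-11/2

((0, 0, 2); (1, 0, 0); (2, 2, 0))


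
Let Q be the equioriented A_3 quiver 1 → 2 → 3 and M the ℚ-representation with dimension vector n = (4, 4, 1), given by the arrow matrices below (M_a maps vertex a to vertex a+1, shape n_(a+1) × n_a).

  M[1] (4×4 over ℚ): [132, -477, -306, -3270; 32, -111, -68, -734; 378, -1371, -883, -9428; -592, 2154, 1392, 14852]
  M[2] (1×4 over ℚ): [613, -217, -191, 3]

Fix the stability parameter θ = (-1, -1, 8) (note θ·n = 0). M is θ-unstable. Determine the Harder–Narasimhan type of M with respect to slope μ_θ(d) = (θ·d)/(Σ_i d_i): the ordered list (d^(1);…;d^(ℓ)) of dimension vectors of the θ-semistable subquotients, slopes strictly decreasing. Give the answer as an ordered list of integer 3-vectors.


Barcode: M ≅ I[1,1]^2, I[1,2], I[1,3], I[2,2]^2. HN layers by μ_θ (2 steps, strictly decreasing):
  μ^(1)=8; μ^(2)=-1

((0, 0, 1); (4, 4, 0))


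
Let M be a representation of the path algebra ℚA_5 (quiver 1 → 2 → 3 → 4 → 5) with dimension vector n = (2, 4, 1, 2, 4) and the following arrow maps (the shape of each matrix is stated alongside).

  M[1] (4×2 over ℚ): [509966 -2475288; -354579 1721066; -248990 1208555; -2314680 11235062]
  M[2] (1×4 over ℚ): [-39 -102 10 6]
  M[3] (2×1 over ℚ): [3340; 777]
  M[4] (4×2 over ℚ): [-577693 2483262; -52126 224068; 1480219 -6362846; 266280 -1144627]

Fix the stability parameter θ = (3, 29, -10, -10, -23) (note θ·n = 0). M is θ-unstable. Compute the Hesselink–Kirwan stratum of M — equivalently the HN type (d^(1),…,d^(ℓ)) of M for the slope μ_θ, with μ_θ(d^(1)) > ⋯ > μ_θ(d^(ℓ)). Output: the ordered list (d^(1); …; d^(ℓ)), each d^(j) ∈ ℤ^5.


Interval decomposition of M: I[1,2], I[1,5], I[2,2]^2, I[4,5], I[5,5]^2.
HN type (ℓ=5): μ^(1)=29; μ^(2)=3; μ^(3)=-11/5; μ^(4)=-33/2; μ^(5)=-23

((0, 3, 0, 0, 0); (1, 0, 0, 0, 0); (1, 1, 1, 1, 1); (0, 0, 0, 1, 1); (0, 0, 0, 0, 2))


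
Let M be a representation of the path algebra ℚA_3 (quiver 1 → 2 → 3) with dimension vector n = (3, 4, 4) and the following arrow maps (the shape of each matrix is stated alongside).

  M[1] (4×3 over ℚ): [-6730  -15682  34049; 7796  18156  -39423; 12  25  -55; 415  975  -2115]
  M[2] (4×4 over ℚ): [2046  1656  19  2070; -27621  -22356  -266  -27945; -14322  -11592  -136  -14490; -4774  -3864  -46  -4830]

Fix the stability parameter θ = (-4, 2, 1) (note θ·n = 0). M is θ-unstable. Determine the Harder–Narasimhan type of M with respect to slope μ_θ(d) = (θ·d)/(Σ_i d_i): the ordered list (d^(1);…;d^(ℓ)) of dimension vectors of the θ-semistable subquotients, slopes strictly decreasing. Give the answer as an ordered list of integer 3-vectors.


Barcode: M ≅ I[1,2], I[1,3]^2, I[2,2], I[3,3]^2. HN layers by μ_θ (4 steps, strictly decreasing):
  μ^(1)=2; μ^(2)=3/2; μ^(3)=1; μ^(4)=-4

((0, 2, 0); (0, 2, 2); (0, 0, 2); (3, 0, 0))


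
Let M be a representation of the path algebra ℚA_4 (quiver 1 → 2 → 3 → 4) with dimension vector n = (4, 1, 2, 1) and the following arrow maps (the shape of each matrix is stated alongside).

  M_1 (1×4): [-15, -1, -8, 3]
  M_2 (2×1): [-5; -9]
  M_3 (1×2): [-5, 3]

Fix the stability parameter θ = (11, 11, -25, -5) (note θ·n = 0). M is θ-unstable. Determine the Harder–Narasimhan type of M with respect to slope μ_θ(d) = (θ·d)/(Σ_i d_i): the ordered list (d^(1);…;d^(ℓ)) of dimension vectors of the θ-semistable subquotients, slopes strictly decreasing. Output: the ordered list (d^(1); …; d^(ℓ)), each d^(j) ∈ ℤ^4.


Barcode: M ≅ I[1,1]^3, I[1,4], I[3,3]. HN layers by μ_θ (3 steps, strictly decreasing):
  μ^(1)=11; μ^(2)=-2; μ^(3)=-25

((3, 0, 0, 0); (1, 1, 1, 1); (0, 0, 1, 0))


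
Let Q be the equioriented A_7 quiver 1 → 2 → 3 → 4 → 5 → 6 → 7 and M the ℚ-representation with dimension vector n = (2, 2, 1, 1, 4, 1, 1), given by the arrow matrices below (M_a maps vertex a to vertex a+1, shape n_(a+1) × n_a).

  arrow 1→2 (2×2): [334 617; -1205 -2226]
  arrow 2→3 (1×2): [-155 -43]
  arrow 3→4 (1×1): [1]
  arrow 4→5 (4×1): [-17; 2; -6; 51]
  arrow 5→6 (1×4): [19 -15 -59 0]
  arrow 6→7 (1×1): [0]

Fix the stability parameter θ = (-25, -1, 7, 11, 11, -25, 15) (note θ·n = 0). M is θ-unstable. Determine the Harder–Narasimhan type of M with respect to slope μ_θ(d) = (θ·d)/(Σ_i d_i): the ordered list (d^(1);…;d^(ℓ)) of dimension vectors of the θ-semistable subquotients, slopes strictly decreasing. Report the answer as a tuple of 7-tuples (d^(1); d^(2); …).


Via rank(M_{q-1}∘⋯∘M_p): M ≅ I[1,2], I[1,6], I[5,5]^3, I[7,7].
μ_θ-semistable layers: μ^(1)=15; μ^(2)=11; μ^(3)=1; μ^(4)=-1; μ^(5)=-25

((0, 0, 0, 0, 0, 0, 1); (0, 0, 0, 0, 3, 0, 0); (0, 0, 1, 1, 1, 1, 0); (0, 2, 0, 0, 0, 0, 0); (2, 0, 0, 0, 0, 0, 0))


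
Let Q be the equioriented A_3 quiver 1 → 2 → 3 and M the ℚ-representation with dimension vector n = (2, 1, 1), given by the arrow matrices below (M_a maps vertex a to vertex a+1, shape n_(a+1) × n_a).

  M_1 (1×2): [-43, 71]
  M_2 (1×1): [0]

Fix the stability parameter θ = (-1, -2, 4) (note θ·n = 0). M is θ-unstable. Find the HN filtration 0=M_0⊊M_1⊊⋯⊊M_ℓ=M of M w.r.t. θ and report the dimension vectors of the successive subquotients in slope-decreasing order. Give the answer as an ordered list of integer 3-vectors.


Interval decomposition of M: I[1,1], I[1,2], I[3,3].
HN type (ℓ=3): μ^(1)=4; μ^(2)=-1; μ^(3)=-3/2

((0, 0, 1); (1, 0, 0); (1, 1, 0))


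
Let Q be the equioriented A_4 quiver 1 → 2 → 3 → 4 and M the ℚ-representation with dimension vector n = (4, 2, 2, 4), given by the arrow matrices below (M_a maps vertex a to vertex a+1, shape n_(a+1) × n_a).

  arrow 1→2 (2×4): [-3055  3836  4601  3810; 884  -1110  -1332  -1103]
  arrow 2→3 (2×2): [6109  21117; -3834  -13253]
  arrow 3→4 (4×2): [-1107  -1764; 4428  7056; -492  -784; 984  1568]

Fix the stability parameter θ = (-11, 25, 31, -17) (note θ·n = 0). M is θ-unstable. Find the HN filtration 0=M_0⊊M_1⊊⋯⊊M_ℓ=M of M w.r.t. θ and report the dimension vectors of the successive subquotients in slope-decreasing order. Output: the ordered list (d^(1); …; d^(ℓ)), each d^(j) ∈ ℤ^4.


Via rank(M_{q-1}∘⋯∘M_p): M ≅ I[1,1]^2, I[1,3], I[1,4], I[4,4]^3.
μ_θ-semistable layers: μ^(1)=31; μ^(2)=25; μ^(3)=13; μ^(4)=-11; μ^(5)=-17

((0, 0, 1, 0); (0, 1, 0, 0); (0, 1, 1, 1); (4, 0, 0, 0); (0, 0, 0, 3))


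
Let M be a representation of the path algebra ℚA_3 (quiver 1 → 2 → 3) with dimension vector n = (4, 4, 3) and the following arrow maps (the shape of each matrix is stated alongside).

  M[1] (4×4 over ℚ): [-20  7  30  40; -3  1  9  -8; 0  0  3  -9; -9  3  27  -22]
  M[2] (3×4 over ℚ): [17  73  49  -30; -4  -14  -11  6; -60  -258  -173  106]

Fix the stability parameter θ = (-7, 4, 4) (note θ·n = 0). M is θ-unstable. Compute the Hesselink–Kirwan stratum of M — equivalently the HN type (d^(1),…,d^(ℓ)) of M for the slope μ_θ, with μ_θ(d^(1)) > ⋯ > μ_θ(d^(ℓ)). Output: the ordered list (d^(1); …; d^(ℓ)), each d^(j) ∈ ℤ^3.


Barcode: M ≅ I[1,2]^2, I[1,3]^2, I[3,3]. HN layers by μ_θ (2 steps, strictly decreasing):
  μ^(1)=4; μ^(2)=-7

((0, 4, 3); (4, 0, 0))


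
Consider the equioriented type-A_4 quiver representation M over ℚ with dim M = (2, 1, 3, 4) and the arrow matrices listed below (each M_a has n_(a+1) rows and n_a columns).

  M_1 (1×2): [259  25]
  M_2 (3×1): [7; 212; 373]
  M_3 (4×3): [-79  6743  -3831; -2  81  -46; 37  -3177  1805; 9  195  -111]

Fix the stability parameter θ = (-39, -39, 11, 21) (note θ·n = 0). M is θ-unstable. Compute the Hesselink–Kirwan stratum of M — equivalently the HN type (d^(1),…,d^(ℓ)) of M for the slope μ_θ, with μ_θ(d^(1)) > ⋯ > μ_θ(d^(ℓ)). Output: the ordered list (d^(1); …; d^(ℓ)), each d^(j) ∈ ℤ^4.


Interval decomposition of M: I[1,1], I[1,3], I[3,4]^2, I[4,4]^2.
HN type (ℓ=3): μ^(1)=21; μ^(2)=11; μ^(3)=-39

((0, 0, 0, 4); (0, 0, 3, 0); (2, 1, 0, 0))


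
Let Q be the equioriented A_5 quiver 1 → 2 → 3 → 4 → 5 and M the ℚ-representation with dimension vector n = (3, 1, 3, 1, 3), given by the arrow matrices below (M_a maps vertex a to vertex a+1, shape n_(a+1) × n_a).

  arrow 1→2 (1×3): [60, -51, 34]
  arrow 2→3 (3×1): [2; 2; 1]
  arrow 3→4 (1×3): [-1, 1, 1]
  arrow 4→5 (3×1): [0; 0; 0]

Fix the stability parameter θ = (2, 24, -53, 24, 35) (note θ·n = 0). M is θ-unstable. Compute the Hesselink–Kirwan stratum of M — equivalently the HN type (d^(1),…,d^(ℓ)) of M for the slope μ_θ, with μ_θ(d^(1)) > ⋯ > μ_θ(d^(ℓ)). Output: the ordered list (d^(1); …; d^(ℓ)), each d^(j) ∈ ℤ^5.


Barcode: M ≅ I[1,1]^2, I[1,4], I[3,3]^2, I[5,5]^3. HN layers by μ_θ (5 steps, strictly decreasing):
  μ^(1)=35; μ^(2)=24; μ^(3)=2; μ^(4)=-9; μ^(5)=-53

((0, 0, 0, 0, 3); (0, 0, 0, 1, 0); (2, 0, 0, 0, 0); (1, 1, 1, 0, 0); (0, 0, 2, 0, 0))


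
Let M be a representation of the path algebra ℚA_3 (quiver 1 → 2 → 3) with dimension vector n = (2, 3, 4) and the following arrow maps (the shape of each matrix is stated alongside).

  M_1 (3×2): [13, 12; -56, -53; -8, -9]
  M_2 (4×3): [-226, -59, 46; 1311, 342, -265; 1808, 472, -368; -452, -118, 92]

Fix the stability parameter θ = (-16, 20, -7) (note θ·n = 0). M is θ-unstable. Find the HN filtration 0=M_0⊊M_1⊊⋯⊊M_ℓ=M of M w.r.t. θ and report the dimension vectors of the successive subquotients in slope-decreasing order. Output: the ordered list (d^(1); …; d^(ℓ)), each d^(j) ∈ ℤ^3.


Interval decomposition of M: I[1,3]^2, I[2,2], I[3,3]^2.
HN type (ℓ=4): μ^(1)=20; μ^(2)=13/2; μ^(3)=-7; μ^(4)=-16

((0, 1, 0); (0, 2, 2); (0, 0, 2); (2, 0, 0))


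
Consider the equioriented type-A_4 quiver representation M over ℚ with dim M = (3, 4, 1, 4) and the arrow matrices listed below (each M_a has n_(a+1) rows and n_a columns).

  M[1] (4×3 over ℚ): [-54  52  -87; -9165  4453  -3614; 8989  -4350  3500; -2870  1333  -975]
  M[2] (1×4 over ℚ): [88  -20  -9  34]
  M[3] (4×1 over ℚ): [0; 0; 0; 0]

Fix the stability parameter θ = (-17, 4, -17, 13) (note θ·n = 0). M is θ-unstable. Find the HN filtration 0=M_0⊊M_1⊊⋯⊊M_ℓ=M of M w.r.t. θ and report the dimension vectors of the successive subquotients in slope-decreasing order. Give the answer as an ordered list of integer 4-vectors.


Barcode: M ≅ I[1,2]^2, I[1,3], I[2,2], I[4,4]^4. HN layers by μ_θ (4 steps, strictly decreasing):
  μ^(1)=13; μ^(2)=4; μ^(3)=-13/2; μ^(4)=-17

((0, 0, 0, 4); (0, 3, 0, 0); (0, 1, 1, 0); (3, 0, 0, 0))


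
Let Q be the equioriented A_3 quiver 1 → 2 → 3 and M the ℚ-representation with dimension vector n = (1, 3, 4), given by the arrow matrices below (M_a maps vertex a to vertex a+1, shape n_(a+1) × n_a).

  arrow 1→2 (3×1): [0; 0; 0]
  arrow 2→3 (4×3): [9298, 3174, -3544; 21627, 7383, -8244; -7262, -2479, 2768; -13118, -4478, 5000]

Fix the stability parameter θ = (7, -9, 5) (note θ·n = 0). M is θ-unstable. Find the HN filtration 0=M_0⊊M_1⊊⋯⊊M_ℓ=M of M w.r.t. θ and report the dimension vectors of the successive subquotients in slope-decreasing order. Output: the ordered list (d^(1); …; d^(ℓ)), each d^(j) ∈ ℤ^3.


Via rank(M_{q-1}∘⋯∘M_p): M ≅ I[1,1], I[2,2], I[2,3]^2, I[3,3]^2.
μ_θ-semistable layers: μ^(1)=7; μ^(2)=5; μ^(3)=-9

((1, 0, 0); (0, 0, 4); (0, 3, 0))


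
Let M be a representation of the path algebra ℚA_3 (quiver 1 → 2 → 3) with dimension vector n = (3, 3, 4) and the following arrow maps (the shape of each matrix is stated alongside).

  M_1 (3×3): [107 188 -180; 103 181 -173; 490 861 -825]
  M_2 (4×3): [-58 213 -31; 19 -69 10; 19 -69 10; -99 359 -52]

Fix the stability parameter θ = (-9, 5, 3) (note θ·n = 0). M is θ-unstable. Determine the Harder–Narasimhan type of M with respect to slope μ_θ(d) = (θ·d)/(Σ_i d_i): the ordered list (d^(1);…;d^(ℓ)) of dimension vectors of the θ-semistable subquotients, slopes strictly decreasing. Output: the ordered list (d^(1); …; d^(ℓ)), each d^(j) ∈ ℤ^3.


Barcode: M ≅ I[1,2], I[1,3]^2, I[3,3]^2. HN layers by μ_θ (4 steps, strictly decreasing):
  μ^(1)=5; μ^(2)=4; μ^(3)=3; μ^(4)=-9

((0, 1, 0); (0, 2, 2); (0, 0, 2); (3, 0, 0))


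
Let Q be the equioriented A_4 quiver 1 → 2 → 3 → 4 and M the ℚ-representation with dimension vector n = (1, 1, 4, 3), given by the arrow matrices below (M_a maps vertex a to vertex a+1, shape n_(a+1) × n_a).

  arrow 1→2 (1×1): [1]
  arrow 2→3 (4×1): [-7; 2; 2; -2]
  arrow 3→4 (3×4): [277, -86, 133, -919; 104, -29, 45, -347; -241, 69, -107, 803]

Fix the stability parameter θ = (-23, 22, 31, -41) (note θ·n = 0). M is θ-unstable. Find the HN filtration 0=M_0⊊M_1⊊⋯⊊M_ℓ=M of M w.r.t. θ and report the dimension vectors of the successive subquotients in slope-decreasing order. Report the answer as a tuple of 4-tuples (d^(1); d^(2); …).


Barcode: M ≅ I[1,4], I[3,3], I[3,4]^2. HN layers by μ_θ (4 steps, strictly decreasing):
  μ^(1)=31; μ^(2)=4; μ^(3)=-5; μ^(4)=-23

((0, 0, 1, 0); (0, 1, 1, 1); (0, 0, 2, 2); (1, 0, 0, 0))
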